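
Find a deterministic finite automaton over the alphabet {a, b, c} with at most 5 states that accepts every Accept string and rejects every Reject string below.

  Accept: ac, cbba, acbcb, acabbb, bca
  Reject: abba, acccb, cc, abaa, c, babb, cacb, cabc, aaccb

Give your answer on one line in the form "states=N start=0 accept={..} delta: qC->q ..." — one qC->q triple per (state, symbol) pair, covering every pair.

Fold the examples into a partial DFA from state 0: repeatedly fix the first undefined (state, symbol) met by the shortest-then-alphabetical prefix, trying targets in increasing order and rejecting any under which an Accept and a Reject string meet in one state with the same remainder; add a state when all current targets are rejected. Accepting states are where Accept strings end.
a: 0a undefined. 0a->0: no, ac/c meet in 0 with "c" left. Open state 1: 0a->1.
b: 0b undefined. 0b->0: ok.
c: 0c undefined. 0c->0: ok.
aa: 1a undefined. 1a->0: ok.
ab: 1b undefined. 1b->0: no, cbba/abba meet in 1. 1b->1: no, ac/cabc meet in 1 with "c" left. Open state 2: 1b->2.
ac: 1c undefined. 1c->0: no, ac/acccb meet in 0. 1c->1: no, acabbb/cc meet in 0. 1c->2: ok.
aba: 2a undefined. 2a->0: no, cbba/abaa meet in 1. 2a->1: ok.
abb: 2b undefined. 2b->0: no, cbba/abba meet in 1. 2b->1: no, cbba/babb meet in 1. 2b->2: no, ac/babb meet in 2. Open state 3: 2b->3.
acc: 2c undefined. 2c->0: ok.
abba: 3a undefined. 3a->0: ok.
acbc: 3c undefined. 3c->0: no, acbcb/abba meet in 0. 3c->1: ok.
acabbb: 3b undefined. 3b->0: no, acabbb/abba meet in 0. 3b->1: ok.
All examples now run through 4 states with every (state, symbol) defined. Accept strings end in {1,2}, Reject strings end in {0,3}; accept={1,2}.

states=4 start=0 accept={1,2} delta: 0a->1 0b->0 0c->0 1a->0 1b->2 1c->2 2a->1 2b->3 2c->0 3a->0 3b->1 3c->1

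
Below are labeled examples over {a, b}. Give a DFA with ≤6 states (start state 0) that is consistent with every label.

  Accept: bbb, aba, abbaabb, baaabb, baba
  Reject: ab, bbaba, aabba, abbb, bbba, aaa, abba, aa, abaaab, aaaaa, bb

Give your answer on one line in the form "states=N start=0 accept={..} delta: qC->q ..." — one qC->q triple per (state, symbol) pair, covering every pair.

states=3 start=0 accept={0} delta: 0a->1 0b->1 1a->1 1b->2 2a->0 2b->0

Fold the examples into a partial DFA from state 0: repeatedly fix the first undefined (state, symbol) met by the shortest-then-alphabetical prefix, trying targets in increasing order and rejecting any under which an Accept and a Reject string meet in one state with the same remainder; add a state when all current targets are rejected. Accepting states are where Accept strings end.
a: 0a undefined. 0a->0: no, bbb/abbb meet in 0 with "bbb" left. Open state 1: 0a->1.
b: 0b undefined. 0b->0: no, bbb/bb meet in 0. 0b->1: ok.
aa: 1a undefined. 1a->0: no, aba/aabba meet in 1 with "ba" left. 1a->1: ok.
ab: 1b undefined. 1b->0: no, bbb/bbaba meet in 1. 1b->1: no, bbb/ab meet in 1. Open state 2: 1b->2.
aba: 2a undefined. 2a->0: ok.
abb: 2b undefined. 2b->0: ok.
All examples now run through 3 states with every (state, symbol) defined. Accept strings end in {0}, Reject strings end in {1,2}; accept={0}.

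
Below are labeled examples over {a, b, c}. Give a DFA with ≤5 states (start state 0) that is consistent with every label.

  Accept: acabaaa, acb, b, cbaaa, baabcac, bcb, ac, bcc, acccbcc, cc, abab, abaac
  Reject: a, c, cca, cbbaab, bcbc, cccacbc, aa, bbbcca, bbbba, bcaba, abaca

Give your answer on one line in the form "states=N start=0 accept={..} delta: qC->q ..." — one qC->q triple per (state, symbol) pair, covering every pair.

states=5 start=0 accept={0,2} delta: 0a->1 0b->0 0c->1 1a->1 1b->2 1c->0 2a->3 2b->2 2c->1 3a->4 3b->0 3c->0 4a->0 4b->1 4c->0

State merging on the prefix tree: take the shortest (then alphabetical) example prefix whose next move is undefined and point that move at state 0, else 1, else 2, ...; a target is out if some Accept/Reject pair would then sit in one state with the same input left (inseparable). If every existing state is out, open a new one.
a: 0a undefined. 0a->0: no, ac/c meet in 0 with "c" left. Open state 1: 0a->1.
b: 0b undefined. 0b->0: ok.
c: 0c undefined. 0c->0: no, b/c meet in 0. 0c->1: ok.
aa: 1a undefined. 1a->0: no, b/aa meet in 0. 1a->1: ok.
ab: 1b undefined. 1b->0: no, b/cbbaab meet in 0. 1b->1: no, cbaaa/a meet in 1. Open state 2: 1b->2.
ac: 1c undefined. 1c->0: ok.
aba: 2a undefined. 2a->0: no, acabaaa/a meet in 1. 2a->1: no, acabaaa/a meet in 1. 2a->2: no, acabaaa/bcaba meet in 2. Open state 3: 2a->3.
cbb: 2b undefined. 2b->0: no, bcb/cbbaab meet in 2. 2b->1: no, bcb/cbbaab meet in 2. 2b->2: ok.
abaa: 3a undefined. 3a->0: no, acabaaa/a meet in 1. 3a->1: no, acabaaa/a meet in 1. 3a->2: no, acabaaa/bcaba meet in 3. 3a->3: no, acabaaa/bcaba meet in 3. Open state 4: 3a->4.
abab: 3b undefined. 3b->0: ok.
abac: 3c undefined. 3c->0: ok.
bcbc: 2c undefined. 2c->0: no, acb/bcbc meet in 0. 2c->1: ok.
abaac: 4c undefined. 4c->0: ok.
cbaaa: 4a undefined. 4a->0: ok.
cbbaab: 4b undefined. 4b->0: no, acabaaa/cbbaab meet in 0. 4b->1: ok.
All examples now run through 5 states with every (state, symbol) defined. Accept strings end in {0,2}, Reject strings end in {1,3}; accept={0,2}.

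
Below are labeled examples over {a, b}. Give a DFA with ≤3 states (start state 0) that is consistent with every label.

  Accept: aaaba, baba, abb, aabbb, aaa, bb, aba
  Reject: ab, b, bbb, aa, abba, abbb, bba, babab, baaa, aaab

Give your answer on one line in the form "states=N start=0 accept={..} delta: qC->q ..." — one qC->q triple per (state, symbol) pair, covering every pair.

states=3 start=0 accept={0} delta: 0a->1 0b->2 1a->2 1b->2 2a->0 2b->0

Grow the machine one transition at a time. Run the examples from 0; the earliest place one falls off (shortest prefix, ties alphabetical) gets sent to the lowest-numbered state that keeps every Accept/Reject pair distinguishable — a pair clashes when both reach the same state with identical unread suffix — and to a fresh state only if none does.
a: 0a undefined. 0a->0: no, aabbb/bbb meet in 0 with "bbb" left. Open state 1: 0a->1.
b: 0b undefined. 0b->0: no, aaa/baaa meet in 1 with "aa" left. 0b->1: no, abb/bbb meet in 1 with "bb" left. Open state 2: 0b->2.
aa: 1a undefined. 1a->0: no, aabbb/bbb meet in 2 with "bb" left. 1a->1: no, aabbb/abbb meet in 1 with "bbb" left. 1a->2: ok.
ab: 1b undefined. 1b->0: no, abb/b meet in 2. 1b->1: no, abb/ab meet in 1. 1b->2: ok.
ba: 2a undefined. 2a->0: ok.
bb: 2b undefined. 2b->0: ok.
All examples now run through 3 states with every (state, symbol) defined. Accept strings end in {0}, Reject strings end in {1,2}; accept={0}.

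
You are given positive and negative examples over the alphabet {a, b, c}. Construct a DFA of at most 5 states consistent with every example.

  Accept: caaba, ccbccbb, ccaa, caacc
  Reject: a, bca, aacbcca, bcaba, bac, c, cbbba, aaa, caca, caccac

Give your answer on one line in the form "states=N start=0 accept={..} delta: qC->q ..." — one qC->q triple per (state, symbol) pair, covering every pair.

states=5 start=0 accept={4} delta: 0a->0 0b->0 0c->1 1a->2 1b->0 1c->2 2a->3 2b->4 2c->0 3a->4 3b->3 3c->4 4a->0 4b->2 4c->4

State merging on the prefix tree: take the shortest (then alphabetical) example prefix whose next move is undefined and point that move at state 0, else 1, else 2, ...; a target is out if some Accept/Reject pair would then sit in one state with the same input left (inseparable). If every existing state is out, open a new one.
a: 0a undefined. 0a->0: ok.
b: 0b undefined. 0b->0: ok.
c: 0c undefined. 0c->0: no, caaba/a meet in 0. Open state 1: 0c->1.
ca: 1a undefined. 1a->0: no, caaba/a meet in 0. 1a->1: no, caaba/bcaba meet in 1 with "ba" left. Open state 2: 1a->2.
cb: 1b undefined. 1b->0: ok.
cc: 1c undefined. 1c->0: no, ccbccbb/a meet in 0. 1c->1: no, ccbccbb/a meet in 0. 1c->2: ok.
caa: 2a undefined. 2a->0: no, caaba/a meet in 0. 2a->1: no, caaba/a meet in 0. 2a->2: no, caaba/bcaba meet in 2 with "ba" left. Open state 3: 2a->3.
cac: 2c undefined. 2c->0: ok.
ccb: 2b undefined. 2b->0: no, ccbccbb/a meet in 0. 2b->1: no, ccbccbb/a meet in 0. 2b->2: no, ccbccbb/a meet in 0. 2b->3: no, ccaa/bcaba meet in 3 with "a" left. Open state 4: 2b->4.
caab: 3b undefined. 3b->0: no, caaba/a meet in 0. 3b->1: no, caaba/bca meet in 2. 3b->2: no, caaba/aacbcca meet in 3. 3b->3: ok.
caac: 3c undefined. 3c->0: no, caacc/bac meet in 1. 3c->1: no, caacc/bca meet in 2. 3c->2: no, caacc/a meet in 0. 3c->3: no, caacc/aacbcca meet in 3. 3c->4: ok.
ccaa: 3a undefined. 3a->0: no, caaba/a meet in 0. 3a->1: no, caaba/bac meet in 1. 3a->2: no, caaba/bca meet in 2. 3a->3: no, caaba/aacbcca meet in 3. 3a->4: ok.
ccbc: 4c undefined. 4c->0: no, ccbccbb/a meet in 0. 4c->1: no, caacc/bac meet in 1. 4c->2: no, ccbccbb/a meet in 0. 4c->3: no, caacc/aacbcca meet in 3. 4c->4: ok.
bcaba: 4a undefined. 4a->0: ok.
ccbccb: 4b undefined. 4b->0: no, ccbccbb/a meet in 0. 4b->1: no, ccbccbb/a meet in 0. 4b->2: ok.
All examples now run through 5 states with every (state, symbol) defined. Accept strings end in {4}, Reject strings end in {0,1,2,3}; accept={4}.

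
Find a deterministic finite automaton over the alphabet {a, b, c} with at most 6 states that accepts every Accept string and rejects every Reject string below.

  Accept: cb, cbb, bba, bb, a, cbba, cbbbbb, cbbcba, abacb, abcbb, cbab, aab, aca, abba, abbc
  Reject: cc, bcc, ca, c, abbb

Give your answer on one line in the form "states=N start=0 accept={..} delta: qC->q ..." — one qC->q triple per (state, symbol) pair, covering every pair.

states=5 start=0 accept={0,1,3} delta: 0a->1 0b->0 0c->2 1a->0 1b->3 1c->0 2a->2 2b->0 2c->2 3a->0 3b->4 3c->0 4a->0 4b->2 4c->0

Fold the examples into a partial DFA from state 0: repeatedly fix the first undefined (state, symbol) met by the shortest-then-alphabetical prefix, trying targets in increasing order and rejecting any under which an Accept and a Reject string meet in one state with the same remainder; add a state when all current targets are rejected. Accepting states are where Accept strings end.
a: 0a undefined. 0a->0: no, aca/ca meet in 0 with "ca" left. Open state 1: 0a->1.
b: 0b undefined. 0b->0: ok.
c: 0c undefined. 0c->0: no, cb/cc meet in 0. 0c->1: no, bba/c meet in 1. Open state 2: 0c->2.
aa: 1a undefined. 1a->0: ok.
ab: 1b undefined. 1b->0: no, bb/abbb meet in 0. 1b->1: no, bba/abbb meet in 1. 1b->2: no, cbb/abbb meet in 2 with "bb" left. Open state 3: 1b->3.
ac: 1c undefined. 1c->0: ok.
ca: 2a undefined. 2a->0: no, bb/ca meet in 0. 2a->1: no, bba/ca meet in 1. 2a->2: ok.
cb: 2b undefined. 2b->0: ok.
cc: 2c undefined. 2c->0: no, cb/cc meet in 0. 2c->1: no, bba/cc meet in 1. 2c->2: ok.
aba: 3a undefined. 3a->0: ok.
abb: 3b undefined. 3b->0: no, cb/abbb meet in 0. 3b->1: no, cbab/abbb meet in 3. 3b->2: no, cb/abbb meet in 0. 3b->3: no, cbab/abbb meet in 3. Open state 4: 3b->4.
abc: 3c undefined. 3c->0: ok.
abba: 4a undefined. 4a->0: ok.
abbb: 4b undefined. 4b->0: no, cb/abbb meet in 0. 4b->1: no, bba/abbb meet in 1. 4b->2: ok.
abbc: 4c undefined. 4c->0: ok.
All examples now run through 5 states with every (state, symbol) defined. Accept strings end in {0,1,3}, Reject strings end in {2}; accept={0,1,3}.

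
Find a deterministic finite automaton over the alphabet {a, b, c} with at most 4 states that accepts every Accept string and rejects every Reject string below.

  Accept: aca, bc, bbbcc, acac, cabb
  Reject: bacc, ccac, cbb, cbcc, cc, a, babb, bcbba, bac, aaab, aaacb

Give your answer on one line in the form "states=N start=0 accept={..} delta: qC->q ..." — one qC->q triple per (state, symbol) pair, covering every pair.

states=4 start=0 accept={3} delta: 0a->0 0b->1 0c->2 1a->0 1b->0 1c->3 2a->3 2b->0 2c->0 3a->0 3b->3 3c->3

State merging on the prefix tree: take the shortest (then alphabetical) example prefix whose next move is undefined and point that move at state 0, else 1, else 2, ...; a target is out if some Accept/Reject pair would then sit in one state with the same input left (inseparable). If every existing state is out, open a new one.
a: 0a undefined. 0a->0: ok.
b: 0b undefined. 0b->0: no, bc/bac meet in 0 with "c" left. Open state 1: 0b->1.
c: 0c undefined. 0c->0: no, aca/ccac meet in 0. 0c->1: no, bc/cc meet in 1 with "c" left. Open state 2: 0c->2.
ba: 1a undefined. 1a->0: ok.
bb: 1b undefined. 1b->0: ok.
bc: 1c undefined. 1c->0: no, bc/a meet in 0. 1c->1: no, bc/aaab meet in 1. 1c->2: no, bc/bac meet in 2. Open state 3: 1c->3.
ca: 2a undefined. 2a->0: no, aca/a meet in 0. 2a->1: no, aca/aaab meet in 1. 2a->2: no, aca/bac meet in 2. 2a->3: ok.
cb: 2b undefined. 2b->0: ok.
cc: 2c undefined. 2c->0: ok.
bcb: 3b undefined. 3b->0: no, cabb/cbb meet in 1. 3b->1: no, cabb/bacc meet in 0. 3b->2: no, cabb/bacc meet in 0. 3b->3: ok.
acac: 3c undefined. 3c->0: no, bbbcc/bacc meet in 0. 3c->1: no, bbbcc/cbb meet in 1. 3c->2: no, bbbcc/ccac meet in 2. 3c->3: ok.
bcbba: 3a undefined. 3a->0: ok.
All examples now run through 4 states with every (state, symbol) defined. Accept strings end in {3}, Reject strings end in {0,1,2}; accept={3}.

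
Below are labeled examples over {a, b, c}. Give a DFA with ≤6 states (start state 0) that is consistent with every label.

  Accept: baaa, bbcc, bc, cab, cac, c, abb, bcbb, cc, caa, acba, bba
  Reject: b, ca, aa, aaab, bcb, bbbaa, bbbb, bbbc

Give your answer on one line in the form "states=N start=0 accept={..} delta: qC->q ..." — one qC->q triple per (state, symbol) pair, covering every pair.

states=5 start=0 accept={2,3} delta: 0a->0 0b->1 0c->2 1a->2 1b->3 1c->2 2a->1 2b->1 2c->2 3a->2 3b->4 3c->0 4a->0 4b->0 4c->0

Fold the examples into a partial DFA from state 0: repeatedly fix the first undefined (state, symbol) met by the shortest-then-alphabetical prefix, trying targets in increasing order and rejecting any under which an Accept and a Reject string meet in one state with the same remainder; add a state when all current targets are rejected. Accepting states are where Accept strings end.
a: 0a undefined. 0a->0: ok.
b: 0b undefined. 0b->0: no, baaa/b meet in 0. Open state 1: 0b->1.
c: 0c undefined. 0c->0: no, cab/b meet in 1. 0c->1: no, c/b meet in 1. Open state 2: 0c->2.
ba: 1a undefined. 1a->0: no, baaa/aa meet in 0. 1a->1: no, baaa/b meet in 1. 1a->2: ok.
bb: 1b undefined. 1b->0: no, bc/bbbc meet in 1 with "c" left. 1b->1: no, bc/bbbc meet in 1 with "c" left. 1b->2: no, bba/ca meet in 2 with "a" left. Open state 3: 1b->3.
bc: 1c undefined. 1c->0: no, bc/aa meet in 0. 1c->1: no, bc/b meet in 1. 1c->2: ok.
ca: 2a undefined. 2a->0: no, baaa/ca meet in 0. 2a->1: ok.
cc: 2c undefined. 2c->0: no, cc/aa meet in 0. 2c->1: no, cc/b meet in 1. 2c->2: ok.
acb: 2b undefined. 2b->0: no, bcbb/b meet in 1. 2b->1: ok.
bba: 3a undefined. 3a->0: no, bba/aa meet in 0. 3a->1: no, bba/b meet in 1. 3a->2: ok.
bbb: 3b undefined. 3b->0: no, baaa/bbbc meet in 2. 3b->1: no, baaa/bbbc meet in 2. 3b->2: no, baaa/bbbaa meet in 2. 3b->3: no, cab/bbbb meet in 3. Open state 4: 3b->4.
bbc: 3c undefined. 3c->0: ok.
bbba: 4a undefined. 4a->0: ok.
bbbb: 4b undefined. 4b->0: ok.
bbbc: 4c undefined. 4c->0: ok.
All examples now run through 5 states with every (state, symbol) defined. Accept strings end in {2,3}, Reject strings end in {0,1}; accept={2,3}.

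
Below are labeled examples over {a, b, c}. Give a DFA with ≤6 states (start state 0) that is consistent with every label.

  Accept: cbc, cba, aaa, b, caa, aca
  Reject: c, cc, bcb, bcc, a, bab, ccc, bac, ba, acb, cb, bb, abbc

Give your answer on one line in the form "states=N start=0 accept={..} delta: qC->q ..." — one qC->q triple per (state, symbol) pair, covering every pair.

State merging on the prefix tree: take the shortest (then alphabetical) example prefix whose next move is undefined and point that move at state 0, else 1, else 2, ...; a target is out if some Accept/Reject pair would then sit in one state with the same input left (inseparable). If every existing state is out, open a new one.
a: 0a undefined. 0a->0: no, aaa/a meet in 0. Open state 1: 0a->1.
b: 0b undefined. 0b->0: no, b/bb meet in 0. 0b->1: no, b/a meet in 1. Open state 2: 0b->2.
c: 0c undefined. 0c->0: no, cba/ba meet in 2 with "a" left. 0c->1: ok.
aa: 1a undefined. 1a->0: no, aaa/c meet in 1. 1a->1: no, aaa/c meet in 1. 1a->2: no, aaa/ba meet in 2 with "a" left. Open state 3: 1a->3.
ab: 1b undefined. 1b->0: no, cbc/c meet in 1. 1b->1: no, cbc/cc meet in 1 with "c" left. 1b->2: no, cba/ba meet in 2 with "a" left. 1b->3: ok.
ac: 1c undefined. 1c->0: no, b/acb meet in 2. 1c->1: no, aca/acb meet in 3. 1c->2: no, b/cc meet in 2. 1c->3: no, cbc/ccc meet in 3 with "c" left. Open state 4: 1c->4.
ba: 2a undefined. 2a->0: no, b/bab meet in 2. 2a->1: ok.
bb: 2b undefined. 2b->0: ok.
bc: 2c undefined. 2c->0: no, b/bcb meet in 2. 2c->1: ok.
aaa: 3a undefined. 3a->0: no, cba/bb meet in 0. 3a->1: no, cba/c meet in 1. 3a->2: ok.
abb: 3b undefined. 3b->0: ok.
aca: 4a undefined. 4a->0: no, aca/bb meet in 0. 4a->1: no, aca/c meet in 1. 4a->2: ok.
acb: 4b undefined. 4b->0: ok.
cbc: 3c undefined. 3c->0: no, cbc/acb meet in 0. 3c->1: no, cbc/c meet in 1. 3c->2: ok.
ccc: 4c undefined. 4c->0: ok.
All examples now run through 5 states with every (state, symbol) defined. Accept strings end in {2}, Reject strings end in {0,1,3,4}; accept={2}.

states=5 start=0 accept={2} delta: 0a->1 0b->2 0c->1 1a->3 1b->3 1c->4 2a->1 2b->0 2c->1 3a->2 3b->0 3c->2 4a->2 4b->0 4c->0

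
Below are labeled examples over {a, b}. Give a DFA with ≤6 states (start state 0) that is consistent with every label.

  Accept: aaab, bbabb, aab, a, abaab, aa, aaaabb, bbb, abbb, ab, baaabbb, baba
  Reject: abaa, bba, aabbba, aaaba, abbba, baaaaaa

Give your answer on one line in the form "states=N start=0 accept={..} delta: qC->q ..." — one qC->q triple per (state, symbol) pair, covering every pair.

states=3 start=0 accept={0,1} delta: 0a->0 0b->1 1a->2 1b->1 2a->2 2b->0

Fold the examples into a partial DFA from state 0: repeatedly fix the first undefined (state, symbol) met by the shortest-then-alphabetical prefix, trying targets in increasing order and rejecting any under which an Accept and a Reject string meet in one state with the same remainder; add a state when all current targets are rejected. Accepting states are where Accept strings end.
a: 0a undefined. 0a->0: ok.
b: 0b undefined. 0b->0: no, aaab/abaa meet in 0. Open state 1: 0b->1.
ba: 1a undefined. 1a->0: no, a/abaa meet in 0. 1a->1: no, aaab/abaa meet in 1. Open state 2: 1a->2.
bb: 1b undefined. 1b->0: no, bbabb/bba meet in 0. 1b->1: ok.
baa: 2a undefined. 2a->0: no, a/abaa meet in 0. 2a->1: no, aaab/abaa meet in 1. 2a->2: ok.
bab: 2b undefined. 2b->0: ok.
All examples now run through 3 states with every (state, symbol) defined. Accept strings end in {0,1}, Reject strings end in {2}; accept={0,1}.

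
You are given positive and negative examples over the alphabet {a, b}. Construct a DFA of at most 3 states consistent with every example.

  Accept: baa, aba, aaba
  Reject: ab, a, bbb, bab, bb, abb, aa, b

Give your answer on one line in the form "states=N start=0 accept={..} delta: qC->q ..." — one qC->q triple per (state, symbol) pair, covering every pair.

State merging on the prefix tree: take the shortest (then alphabetical) example prefix whose next move is undefined and point that move at state 0, else 1, else 2, ...; a target is out if some Accept/Reject pair would then sit in one state with the same input left (inseparable). If every existing state is out, open a new one.
a: 0a undefined. 0a->0: ok.
b: 0b undefined. 0b->0: no, baa/ab meet in 0. Open state 1: 0b->1.
ba: 1a undefined. 1a->0: no, baa/a meet in 0. 1a->1: no, baa/ab meet in 1. Open state 2: 1a->2.
bb: 1b undefined. 1b->0: ok.
baa: 2a undefined. 2a->0: no, baa/a meet in 0. 2a->1: no, baa/ab meet in 1. 2a->2: ok.
bab: 2b undefined. 2b->0: ok.
All examples now run through 3 states with every (state, symbol) defined. Accept strings end in {2}, Reject strings end in {0,1}; accept={2}.

states=3 start=0 accept={2} delta: 0a->0 0b->1 1a->2 1b->0 2a->2 2b->0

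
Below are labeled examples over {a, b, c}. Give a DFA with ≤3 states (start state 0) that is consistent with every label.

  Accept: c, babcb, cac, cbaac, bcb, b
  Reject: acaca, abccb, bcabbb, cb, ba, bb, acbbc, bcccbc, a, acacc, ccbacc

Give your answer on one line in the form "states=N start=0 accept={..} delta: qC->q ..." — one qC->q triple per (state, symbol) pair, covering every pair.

states=3 start=0 accept={1} delta: 0a->0 0b->1 0c->1 1a->0 1b->0 1c->2 2a->1 2b->1 2c->1

Fold the examples into a partial DFA from state 0: repeatedly fix the first undefined (state, symbol) met by the shortest-then-alphabetical prefix, trying targets in increasing order and rejecting any under which an Accept and a Reject string meet in one state with the same remainder; add a state when all current targets are rejected. Accepting states are where Accept strings end.
a: 0a undefined. 0a->0: ok.
b: 0b undefined. 0b->0: no, babcb/cb meet in 0 with "cb" left. Open state 1: 0b->1.
c: 0c undefined. 0c->0: no, c/acaca meet in 0. 0c->1: ok.
ba: 1a undefined. 1a->0: ok.
bb: 1b undefined. 1b->0: ok.
bc: 1c undefined. 1c->0: no, c/bcabbb meet in 1. 1c->1: no, c/bcabbb meet in 1. Open state 2: 1c->2.
bca: 2a undefined. 2a->0: no, c/bcabbb meet in 1. 2a->1: ok.
bcb: 2b undefined. 2b->0: no, babcb/acaca meet in 0. 2b->1: ok.
bcc: 2c undefined. 2c->0: no, c/abccb meet in 1. 2c->1: ok.
All examples now run through 3 states with every (state, symbol) defined. Accept strings end in {1}, Reject strings end in {0,2}; accept={1}.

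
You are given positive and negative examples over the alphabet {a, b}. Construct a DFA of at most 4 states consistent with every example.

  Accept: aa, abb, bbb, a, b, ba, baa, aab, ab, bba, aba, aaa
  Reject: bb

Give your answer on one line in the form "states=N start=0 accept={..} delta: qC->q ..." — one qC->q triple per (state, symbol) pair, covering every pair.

states=4 start=0 accept={0,1,2} delta: 0a->1 0b->2 1a->0 1b->0 2a->0 2b->3 3a->0 3b->0

State merging on the prefix tree: take the shortest (then alphabetical) example prefix whose next move is undefined and point that move at state 0, else 1, else 2, ...; a target is out if some Accept/Reject pair would then sit in one state with the same input left (inseparable). If every existing state is out, open a new one.
a: 0a undefined. 0a->0: no, abb/bb meet in 0 with "bb" left. Open state 1: 0a->1.
b: 0b undefined. 0b->0: no, bbb/bb meet in 0. 0b->1: no, ab/bb meet in 1 with "b" left. Open state 2: 0b->2.
aa: 1a undefined. 1a->0: ok.
ab: 1b undefined. 1b->0: ok.
ba: 2a undefined. 2a->0: ok.
bb: 2b undefined. 2b->0: no, aa/bb meet in 0. 2b->1: no, a/bb meet in 1. 2b->2: no, abb/bb meet in 2. Open state 3: 2b->3.
bba: 3a undefined. 3a->0: ok.
bbb: 3b undefined. 3b->0: ok.
All examples now run through 4 states with every (state, symbol) defined. Accept strings end in {0,1,2}, Reject strings end in {3}; accept={0,1,2}.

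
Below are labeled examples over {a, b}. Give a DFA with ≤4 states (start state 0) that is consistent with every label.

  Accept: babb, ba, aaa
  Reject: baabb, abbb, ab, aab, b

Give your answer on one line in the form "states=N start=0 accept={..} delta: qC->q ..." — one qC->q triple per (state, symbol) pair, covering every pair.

states=3 start=0 accept={0,2} delta: 0a->0 0b->1 1a->2 1b->0 2a->1 2b->1

Grow the machine one transition at a time. Run the examples from 0; the earliest place one falls off (shortest prefix, ties alphabetical) gets sent to the lowest-numbered state that keeps every Accept/Reject pair distinguishable — a pair clashes when both reach the same state with identical unread suffix — and to a fresh state only if none does.
a: 0a undefined. 0a->0: ok.
b: 0b undefined. 0b->0: no, babb/baabb meet in 0. Open state 1: 0b->1.
ba: 1a undefined. 1a->0: no, babb/baabb meet in 1 with "b" left. 1a->1: no, babb/baabb meet in 1 with "bb" left. Open state 2: 1a->2.
abb: 1b undefined. 1b->0: ok.
baa: 2a undefined. 2a->0: no, aaa/baabb meet in 0. 2a->1: ok.
bab: 2b undefined. 2b->0: no, babb/baabb meet in 1. 2b->1: ok.
All examples now run through 3 states with every (state, symbol) defined. Accept strings end in {0,2}, Reject strings end in {1}; accept={0,2}.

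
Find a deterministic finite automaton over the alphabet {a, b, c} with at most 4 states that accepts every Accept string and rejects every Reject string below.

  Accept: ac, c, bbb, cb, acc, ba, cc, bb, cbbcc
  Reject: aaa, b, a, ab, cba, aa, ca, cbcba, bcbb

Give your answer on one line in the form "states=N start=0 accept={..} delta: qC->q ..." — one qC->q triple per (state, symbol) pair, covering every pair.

Fold the examples into a partial DFA from state 0: repeatedly fix the first undefined (state, symbol) met by the shortest-then-alphabetical prefix, trying targets in increasing order and rejecting any under which an Accept and a Reject string meet in one state with the same remainder; add a state when all current targets are rejected. Accepting states are where Accept strings end.
a: 0a undefined. 0a->0: ok.
b: 0b undefined. 0b->0: no, bbb/aaa meet in 0. Open state 1: 0b->1.
c: 0c undefined. 0c->0: no, ac/aaa meet in 0. 0c->1: no, ac/b meet in 1. Open state 2: 0c->2.
ba: 1a undefined. 1a->0: no, ba/aaa meet in 0. 1a->1: no, ba/b meet in 1. 1a->2: ok.
bb: 1b undefined. 1b->0: no, bbb/b meet in 1. 1b->1: no, bbb/b meet in 1. 1b->2: ok.
bc: 1c undefined. 1c->0: no, ac/bcbb meet in 2. 1c->1: no, bbb/bcbb meet in 2 with "b" left. 1c->2: ok.
ca: 2a undefined. 2a->0: ok.
cb: 2b undefined. 2b->0: no, bbb/aaa meet in 0. 2b->1: no, ac/cba meet in 2. 2b->2: no, ac/bcbb meet in 2. Open state 3: 2b->3.
cc: 2c undefined. 2c->0: no, acc/aaa meet in 0. 2c->1: no, acc/b meet in 1. 2c->2: ok.
cba: 3a undefined. 3a->0: ok.
cbb: 3b undefined. 3b->0: ok.
cbc: 3c undefined. 3c->0: no, ac/cbcba meet in 2. 3c->1: ok.
All examples now run through 4 states with every (state, symbol) defined. Accept strings end in {2,3}, Reject strings end in {0,1}; accept={2,3}.

states=4 start=0 accept={2,3} delta: 0a->0 0b->1 0c->2 1a->2 1b->2 1c->2 2a->0 2b->3 2c->2 3a->0 3b->0 3c->1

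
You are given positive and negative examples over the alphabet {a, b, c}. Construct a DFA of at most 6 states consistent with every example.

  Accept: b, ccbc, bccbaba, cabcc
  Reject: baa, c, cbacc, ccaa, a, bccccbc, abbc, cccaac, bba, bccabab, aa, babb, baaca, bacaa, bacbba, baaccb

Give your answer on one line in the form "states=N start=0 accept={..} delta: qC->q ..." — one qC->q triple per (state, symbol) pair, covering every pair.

Fold the examples into a partial DFA from state 0: repeatedly fix the first undefined (state, symbol) met by the shortest-then-alphabetical prefix, trying targets in increasing order and rejecting any under which an Accept and a Reject string meet in one state with the same remainder; add a state when all current targets are rejected. Accepting states are where Accept strings end.
a: 0a undefined. 0a->0: ok.
b: 0b undefined. 0b->0: no, b/baa meet in 0. Open state 1: 0b->1.
c: 0c undefined. 0c->0: ok.
ba: 1a undefined. 1a->0: no, b/baaccb meet in 1. 1a->1: no, b/baa meet in 1. Open state 2: 1a->2.
bb: 1b undefined. 1b->0: ok.
bc: 1c undefined. 1c->0: no, ccbc/c meet in 0. 1c->1: ok.
baa: 2a undefined. 2a->0: no, b/baaccb meet in 1. 2a->1: no, b/baa meet in 1. 2a->2: no, bccbaba/baa meet in 2. Open state 3: 2a->3.
bab: 2b undefined. 2b->0: no, b/bccabab meet in 1. 2b->1: no, b/bccabab meet in 1. 2b->2: no, bccbaba/babb meet in 2. 2b->3: ok.
bac: 2c undefined. 2c->0: ok.
baac: 3c undefined. 3c->0: no, b/baaccb meet in 1. 3c->1: no, bccbaba/baaca meet in 2. 3c->2: no, b/baaccb meet in 1. 3c->3: ok.
babb: 3b undefined. 3b->0: ok.
baaca: 3a undefined. 3a->0: no, b/bccabab meet in 1. 3a->1: no, b/baaca meet in 1. 3a->2: no, bccbaba/baaca meet in 2. 3a->3: ok.
All examples now run through 4 states with every (state, symbol) defined. Accept strings end in {1,2}, Reject strings end in {0,3}; accept={1,2}.

states=4 start=0 accept={1,2} delta: 0a->0 0b->1 0c->0 1a->2 1b->0 1c->1 2a->3 2b->3 2c->0 3a->3 3b->0 3c->3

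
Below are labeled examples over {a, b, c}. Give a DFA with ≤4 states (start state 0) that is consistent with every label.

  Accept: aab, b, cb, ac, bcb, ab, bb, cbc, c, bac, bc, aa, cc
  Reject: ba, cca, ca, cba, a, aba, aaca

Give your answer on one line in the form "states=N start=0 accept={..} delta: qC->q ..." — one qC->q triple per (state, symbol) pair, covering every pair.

Grow the machine one transition at a time. Run the examples from 0; the earliest place one falls off (shortest prefix, ties alphabetical) gets sent to the lowest-numbered state that keeps every Accept/Reject pair distinguishable — a pair clashes when both reach the same state with identical unread suffix — and to a fresh state only if none does.
a: 0a undefined. 0a->0: no, aa/a meet in 0. Open state 1: 0a->1.
b: 0b undefined. 0b->0: ok.
c: 0c undefined. 0c->0: ok.
aa: 1a undefined. 1a->0: ok.
ab: 1b undefined. 1b->0: ok.
ac: 1c undefined. 1c->0: ok.
All examples now run through 2 states with every (state, symbol) defined. Accept strings end in {0}, Reject strings end in {1}; accept={0}.

states=2 start=0 accept={0} delta: 0a->1 0b->0 0c->0 1a->0 1b->0 1c->0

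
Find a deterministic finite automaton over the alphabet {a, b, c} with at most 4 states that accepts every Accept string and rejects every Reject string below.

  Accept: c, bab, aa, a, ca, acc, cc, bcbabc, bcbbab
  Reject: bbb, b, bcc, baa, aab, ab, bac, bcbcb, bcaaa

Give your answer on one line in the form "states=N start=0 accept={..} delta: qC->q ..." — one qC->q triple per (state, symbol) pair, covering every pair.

states=3 start=0 accept={0} delta: 0a->0 0b->1 0c->0 1a->1 1b->0 1c->2 2a->1 2b->2 2c->2

Fold the examples into a partial DFA from state 0: repeatedly fix the first undefined (state, symbol) met by the shortest-then-alphabetical prefix, trying targets in increasing order and rejecting any under which an Accept and a Reject string meet in one state with the same remainder; add a state when all current targets are rejected. Accepting states are where Accept strings end.
a: 0a undefined. 0a->0: ok.
b: 0b undefined. 0b->0: no, c/bac meet in 0 with "c" left. Open state 1: 0b->1.
c: 0c undefined. 0c->0: ok.
ba: 1a undefined. 1a->0: no, c/baa meet in 0. 1a->1: ok.
bb: 1b undefined. 1b->0: ok.
bc: 1c undefined. 1c->0: no, c/bcc meet in 0. 1c->1: no, bcbabc/bbb meet in 1. Open state 2: 1c->2.
bca: 2a undefined. 2a->0: no, c/bcaaa meet in 0. 2a->1: ok.
bcb: 2b undefined. 2b->0: no, bcbabc/bac meet in 2. 2b->1: no, bcbbab/bbb meet in 1. 2b->2: ok.
bcc: 2c undefined. 2c->0: no, c/bcc meet in 0. 2c->1: no, c/bcbcb meet in 0. 2c->2: ok.
All examples now run through 3 states with every (state, symbol) defined. Accept strings end in {0}, Reject strings end in {1,2}; accept={0}.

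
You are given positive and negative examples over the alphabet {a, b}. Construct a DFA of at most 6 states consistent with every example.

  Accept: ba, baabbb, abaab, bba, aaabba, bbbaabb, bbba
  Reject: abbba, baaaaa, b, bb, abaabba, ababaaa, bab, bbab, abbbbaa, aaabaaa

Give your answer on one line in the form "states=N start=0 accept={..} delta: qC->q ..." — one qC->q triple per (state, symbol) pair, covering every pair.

states=5 start=0 accept={1,3,4} delta: 0a->1 0b->0 1a->2 1b->2 2a->3 2b->3 3a->4 3b->4 4a->0 4b->3

Grow the machine one transition at a time. Run the examples from 0; the earliest place one falls off (shortest prefix, ties alphabetical) gets sent to the lowest-numbered state that keeps every Accept/Reject pair distinguishable — a pair clashes when both reach the same state with identical unread suffix — and to a fresh state only if none does.
a: 0a undefined. 0a->0: no, bbba/abbba meet in 0 with "bbba" left. Open state 1: 0a->1.
b: 0b undefined. 0b->0: ok.
aa: 1a undefined. 1a->0: no, ba/baaaaa meet in 1. 1a->1: no, ba/baaaaa meet in 1. Open state 2: 1a->2.
ab: 1b undefined. 1b->0: no, ba/abbba meet in 1. 1b->1: no, ba/bab meet in 1. 1b->2: ok.
aaa: 2a undefined. 2a->0: no, abaab/baaaaa meet in 2. 2a->1: no, ba/baaaaa meet in 1. 2a->2: no, aaabba/abbba meet in 2 with "bba" left. Open state 3: 2a->3.
abb: 2b undefined. 2b->0: no, ba/abbba meet in 1. 2b->1: no, bbbaabb/bab meet in 2. 2b->2: no, baabbb/bab meet in 2. 2b->3: ok.
aaab: 3b undefined. 3b->0: no, ba/abbba meet in 1. 3b->1: no, baabbb/abbba meet in 2. 3b->2: no, baabbb/abbba meet in 3. 3b->3: no, aaabba/abbba meet in 3 with "a" left. Open state 4: 3b->4.
abaa: 3a undefined. 3a->0: no, ba/baaaaa meet in 1. 3a->1: no, ba/abaabba meet in 1. 3a->2: no, abaab/baaaaa meet in 3. 3a->3: no, aaabba/abaabba meet in 4 with "ba" left. 3a->4: ok.
aaaba: 4a undefined. 4a->0: ok.
aaabb: 4b undefined. 4b->0: no, ba/abaabba meet in 1. 4b->1: no, aaabba/ababaaa meet in 2. 4b->2: no, baabbb/ababaaa meet in 2. 4b->3: ok.
All examples now run through 5 states with every (state, symbol) defined. Accept strings end in {1,3,4}, Reject strings end in {0,2}; accept={1,3,4}.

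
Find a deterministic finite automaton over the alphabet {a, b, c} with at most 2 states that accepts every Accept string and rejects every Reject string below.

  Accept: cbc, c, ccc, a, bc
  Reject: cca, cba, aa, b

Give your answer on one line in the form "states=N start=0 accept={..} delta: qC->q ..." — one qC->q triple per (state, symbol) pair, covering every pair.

states=2 start=0 accept={1} delta: 0a->1 0b->0 0c->1 1a->0 1b->1 1c->1

State merging on the prefix tree: take the shortest (then alphabetical) example prefix whose next move is undefined and point that move at state 0, else 1, else 2, ...; a target is out if some Accept/Reject pair would then sit in one state with the same input left (inseparable). If every existing state is out, open a new one.
a: 0a undefined. 0a->0: no, a/aa meet in 0. Open state 1: 0a->1.
b: 0b undefined. 0b->0: ok.
c: 0c undefined. 0c->0: no, cbc/b meet in 0. 0c->1: ok.
aa: 1a undefined. 1a->0: ok.
cb: 1b undefined. 1b->0: no, cbc/cba meet in 1. 1b->1: ok.
cc: 1c undefined. 1c->0: no, cbc/cba meet in 0. 1c->1: ok.
All examples now run through 2 states with every (state, symbol) defined. Accept strings end in {1}, Reject strings end in {0}; accept={1}.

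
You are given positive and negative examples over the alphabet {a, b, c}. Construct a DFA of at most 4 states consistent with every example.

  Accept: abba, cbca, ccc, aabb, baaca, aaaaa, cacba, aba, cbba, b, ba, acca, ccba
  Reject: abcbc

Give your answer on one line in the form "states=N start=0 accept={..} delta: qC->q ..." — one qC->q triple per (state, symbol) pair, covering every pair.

Fold the examples into a partial DFA from state 0: repeatedly fix the first undefined (state, symbol) met by the shortest-then-alphabetical prefix, trying targets in increasing order and rejecting any under which an Accept and a Reject string meet in one state with the same remainder; add a state when all current targets are rejected. Accepting states are where Accept strings end.
a: 0a undefined. 0a->0: ok.
b: 0b undefined. 0b->0: ok.
c: 0c undefined. 0c->0: no, abba/abcbc meet in 0. Open state 1: 0c->1.
ca: 1a undefined. 1a->0: ok.
cb: 1b undefined. 1b->0: ok.
cc: 1c undefined. 1c->0: no, ccc/abcbc meet in 1. 1c->1: no, ccc/abcbc meet in 1. Open state 2: 1c->2.
ccb: 2b undefined. 2b->0: ok.
ccc: 2c undefined. 2c->0: ok.
acca: 2a undefined. 2a->0: ok.
All examples now run through 3 states with every (state, symbol) defined. Accept strings end in {0}, Reject strings end in {1}; accept={0}.

states=3 start=0 accept={0} delta: 0a->0 0b->0 0c->1 1a->0 1b->0 1c->2 2a->0 2b->0 2c->0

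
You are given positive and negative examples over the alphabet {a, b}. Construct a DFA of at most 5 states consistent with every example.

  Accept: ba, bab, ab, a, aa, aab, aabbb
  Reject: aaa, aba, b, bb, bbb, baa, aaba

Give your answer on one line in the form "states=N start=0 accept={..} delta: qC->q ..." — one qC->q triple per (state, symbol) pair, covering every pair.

states=4 start=0 accept={1,3} delta: 0a->1 0b->2 1a->3 1b->3 2a->3 2b->0 3a->0 3b->3

Grow the machine one transition at a time. Run the examples from 0; the earliest place one falls off (shortest prefix, ties alphabetical) gets sent to the lowest-numbered state that keeps every Accept/Reject pair distinguishable — a pair clashes when both reach the same state with identical unread suffix — and to a fresh state only if none does.
a: 0a undefined. 0a->0: no, ba/aba meet in 0 with "ba" left. Open state 1: 0a->1.
b: 0b undefined. 0b->0: no, aa/baa meet in 1 with "a" left. 0b->1: no, ab/bb meet in 1 with "b" left. Open state 2: 0b->2.
aa: 1a undefined. 1a->0: no, ba/aaba meet in 2 with "a" left. 1a->1: no, a/aaa meet in 1. 1a->2: no, ba/aaa meet in 2 with "a" left. Open state 3: 1a->3.
ab: 1b undefined. 1b->0: no, a/aba meet in 1. 1b->1: no, aa/aba meet in 3. 1b->2: no, ba/aba meet in 2 with "a" left. 1b->3: ok.
ba: 2a undefined. 2a->0: no, bab/b meet in 2. 2a->1: no, bab/baa meet in 3. 2a->2: no, ba/b meet in 2. 2a->3: ok.
bb: 2b undefined. 2b->0: ok.
aaa: 3a undefined. 3a->0: ok.
aab: 3b undefined. 3b->0: no, bab/aaa meet in 0. 3b->1: no, ba/aaba meet in 3. 3b->2: no, ba/aaba meet in 3. 3b->3: ok.
All examples now run through 4 states with every (state, symbol) defined. Accept strings end in {1,3}, Reject strings end in {0,2}; accept={1,3}.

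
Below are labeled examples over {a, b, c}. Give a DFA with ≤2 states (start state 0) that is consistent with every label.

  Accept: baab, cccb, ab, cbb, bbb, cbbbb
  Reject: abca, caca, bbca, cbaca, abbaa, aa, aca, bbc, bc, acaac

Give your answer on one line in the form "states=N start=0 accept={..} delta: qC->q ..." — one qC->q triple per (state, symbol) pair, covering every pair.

Grow the machine one transition at a time. Run the examples from 0; the earliest place one falls off (shortest prefix, ties alphabetical) gets sent to the lowest-numbered state that keeps every Accept/Reject pair distinguishable — a pair clashes when both reach the same state with identical unread suffix — and to a fresh state only if none does.
a: 0a undefined. 0a->0: ok.
b: 0b undefined. 0b->0: no, baab/abbaa meet in 0. Open state 1: 0b->1.
c: 0c undefined. 0c->0: ok.
ba: 1a undefined. 1a->0: ok.
bb: 1b undefined. 1b->0: no, cbb/caca meet in 0. 1b->1: ok.
bc: 1c undefined. 1c->0: ok.
All examples now run through 2 states with every (state, symbol) defined. Accept strings end in {1}, Reject strings end in {0}; accept={1}.

states=2 start=0 accept={1} delta: 0a->0 0b->1 0c->0 1a->0 1b->1 1c->0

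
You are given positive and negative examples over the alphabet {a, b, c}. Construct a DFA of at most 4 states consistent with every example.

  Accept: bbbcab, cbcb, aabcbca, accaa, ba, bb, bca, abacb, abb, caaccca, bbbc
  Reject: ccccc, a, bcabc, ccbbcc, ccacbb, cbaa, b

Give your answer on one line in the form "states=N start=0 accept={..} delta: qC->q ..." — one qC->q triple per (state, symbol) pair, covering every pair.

Grow the machine one transition at a time. Run the examples from 0; the earliest place one falls off (shortest prefix, ties alphabetical) gets sent to the lowest-numbered state that keeps every Accept/Reject pair distinguishable — a pair clashes when both reach the same state with identical unread suffix — and to a fresh state only if none does.
a: 0a undefined. 0a->0: ok.
b: 0b undefined. 0b->0: no, ba/a meet in 0. Open state 1: 0b->1.
c: 0c undefined. 0c->0: no, accaa/ccccc meet in 0. 0c->1: ok.
ba: 1a undefined. 1a->0: no, ba/a meet in 0. 1a->1: no, ba/b meet in 1. Open state 2: 1a->2.
bb: 1b undefined. 1b->0: no, cbcb/a meet in 0. 1b->1: no, bb/b meet in 1. 1b->2: ok.
bc: 1c undefined. 1c->0: no, aabcbca/a meet in 0. 1c->1: no, bbbc/bcabc meet in 2 with "bc" left. 1c->2: no, accaa/cbaa meet in 2 with "aa" left. Open state 3: 1c->3.
bbb: 2b undefined. 2b->0: no, bbbcab/a meet in 0. 2b->1: ok.
bca: 3a undefined. 3a->0: no, bbbcab/ccacbb meet in 1. 3a->1: no, bca/b meet in 1. 3a->2: no, bbbcab/b meet in 1. 3a->3: ok.
caa: 2a undefined. 2a->0: ok.
cbc: 2c undefined. 2c->0: no, cbcb/b meet in 1. 2c->1: ok.
ccb: 3b undefined. 3b->0: no, bbbcab/a meet in 0. 3b->1: no, bbbcab/b meet in 1. 3b->2: ok.
ccc: 3c undefined. 3c->0: no, bbbcab/ccacbb meet in 2. 3c->1: ok.
All examples now run through 4 states with every (state, symbol) defined. Accept strings end in {2,3}, Reject strings end in {0,1}; accept={2,3}.

states=4 start=0 accept={2,3} delta: 0a->0 0b->1 0c->1 1a->2 1b->2 1c->3 2a->0 2b->1 2c->1 3a->3 3b->2 3c->1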